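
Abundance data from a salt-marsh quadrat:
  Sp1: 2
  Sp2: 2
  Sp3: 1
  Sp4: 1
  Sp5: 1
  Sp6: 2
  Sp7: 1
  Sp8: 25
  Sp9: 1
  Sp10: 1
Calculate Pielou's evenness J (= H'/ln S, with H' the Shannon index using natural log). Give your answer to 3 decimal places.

0.575

Total N = 2+2+1+1+1+2+1+25+1+1 = 37, so the proportions are 0.05405, 0.05405, 0.02703, 0.02703, 0.02703, 0.05405, 0.02703, 0.67568, 0.02703, 0.02703 (working shown to 5 dp, full precision carried).
H' = −Σ pᵢ ln pᵢ = −((-0.15772) + (-0.15772) + (-0.09759) + (-0.09759) + (-0.09759) + (-0.15772) + (-0.09759) + (-0.26489) + (-0.09759) + (-0.09759)) = 1.32360.
With S = 10 species, ln S = 2.30259, so J = 1.32360/2.30259 = 0.57483, i.e. 0.575 to 3 decimal places.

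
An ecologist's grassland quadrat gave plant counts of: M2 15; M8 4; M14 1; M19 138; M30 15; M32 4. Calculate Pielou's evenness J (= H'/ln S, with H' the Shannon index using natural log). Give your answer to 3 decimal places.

0.454

Total N = 15+4+1+138+15+4 = 177, so the proportions are 0.08475, 0.0226, 0.00565, 0.77966, 0.08475, 0.0226 (working shown to 5 dp, full precision carried).
H' = −Σ pᵢ ln pᵢ = −((-0.20916) + (-0.08565) + (-0.02924) + (-0.19405) + (-0.20916) + (-0.08565)) = 0.81291.
With S = 6 species, ln S = 1.79176, so J = 0.81291/1.79176 = 0.45370, i.e. 0.454 to 3 decimal places.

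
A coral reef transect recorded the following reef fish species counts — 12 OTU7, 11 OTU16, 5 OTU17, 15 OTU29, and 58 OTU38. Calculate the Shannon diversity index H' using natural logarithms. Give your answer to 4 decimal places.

1.2451

Total N = 12+11+5+15+58 = 101, so the proportions are 0.118812, 0.108911, 0.049505, 0.148515, 0.574257 (working shown to 6 dp, full precision carried).
Each pᵢ ln pᵢ term: 0.118812×(-2.130214)=-0.253095, 0.108911×(-2.217225)=-0.241480, 0.049505×(-3.005683)=-0.148796, 0.148515×(-1.907070)=-0.283228, 0.574257×(-0.554678)=-0.318528.
Sum = -1.245127, so H' = 1.2451.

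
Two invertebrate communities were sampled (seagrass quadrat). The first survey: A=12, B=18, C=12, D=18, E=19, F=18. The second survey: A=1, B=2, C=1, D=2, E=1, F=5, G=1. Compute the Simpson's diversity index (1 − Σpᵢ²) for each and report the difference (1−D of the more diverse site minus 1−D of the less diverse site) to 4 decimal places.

0.0467

The first survey: N=97, proportions 0.123711, 0.185567, 0.123711, 0.185567, 0.195876, 0.185567, giving 1−D = 0.827718 (working shown to 6 dp, full precision carried).
The second survey: N=13, proportions 0.076923, 0.153846, 0.076923, 0.153846, 0.076923, 0.384615, 0.076923, giving 1−D = 0.781065.
Difference = |0.827718 − 0.781065| = 0.046653, i.e. 0.0467 to 4 decimal places.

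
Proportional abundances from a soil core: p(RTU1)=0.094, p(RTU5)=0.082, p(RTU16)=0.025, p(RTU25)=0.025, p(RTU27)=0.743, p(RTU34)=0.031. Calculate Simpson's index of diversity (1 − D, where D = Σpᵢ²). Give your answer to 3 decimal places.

D = 0.094² + 0.082² + 0.025² + 0.025² + 0.743² + 0.031² = 0.00884 + 0.00672 + 0.00063 + 0.00063 + 0.55205 + 0.00096 = 0.56982 (working shown to 5 dp, full precision carried).
So 1 − D = 0.43018, i.e. 0.430 to 3 decimal places.

0.430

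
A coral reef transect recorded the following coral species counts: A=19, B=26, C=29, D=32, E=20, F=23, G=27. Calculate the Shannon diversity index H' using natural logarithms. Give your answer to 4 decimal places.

1.9305

Total N = 19+26+29+32+20+23+27 = 176, so the proportions are 0.107955, 0.147727, 0.164773, 0.181818, 0.113636, 0.130682, 0.153409 (working shown to 6 dp, full precision carried).
Each pᵢ ln pᵢ term: 0.107955×(-2.226045)=-0.240312, 0.147727×(-1.912387)=-0.282512, 0.164773×(-1.803188)=-0.297116, 0.181818×(-1.704748)=-0.309954, 0.113636×(-2.174752)=-0.247131, 0.130682×(-2.034990)=-0.265936, 0.153409×(-1.874647)=-0.287588.
Sum = -1.930549, so H' = 1.9305.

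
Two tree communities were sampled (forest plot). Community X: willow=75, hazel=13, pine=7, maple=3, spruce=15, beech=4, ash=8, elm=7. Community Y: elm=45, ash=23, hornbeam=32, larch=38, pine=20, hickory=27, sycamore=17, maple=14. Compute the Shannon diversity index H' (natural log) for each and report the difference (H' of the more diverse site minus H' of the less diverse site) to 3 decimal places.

0.542

Community X: N=132, proportions 0.5681818, 0.0984848, 0.0530303, 0.0227273, 0.1136364, 0.030303, 0.0606061, 0.0530303, giving H' = 1.4699535 (working shown to 7 dp, full precision carried).
Community Y: N=216, proportions 0.2083333, 0.1064815, 0.1481481, 0.1759259, 0.0925926, 0.125, 0.0787037, 0.0648148, giving H' = 2.0115670.
Difference = |1.4699535 − 2.0115670| = 0.5416135, i.e. 0.542 to 3 decimal places.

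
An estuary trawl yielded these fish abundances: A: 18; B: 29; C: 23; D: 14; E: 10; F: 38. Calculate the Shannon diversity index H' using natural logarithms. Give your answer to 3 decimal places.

Total N = 18+29+23+14+10+38 = 132, so the proportions are 0.13636, 0.2197, 0.17424, 0.10606, 0.07576, 0.28788 (working shown to 5 dp, full precision carried).
Each pᵢ ln pᵢ term: 0.13636×(-1.99243)=-0.27170, 0.2197×(-1.51551)=-0.33295, 0.17424×(-1.74731)=-0.30446, 0.10606×(-2.24374)=-0.23797, 0.07576×(-2.58022)=-0.19547, 0.28788×(-1.24522)=-0.35847.
Sum = -1.70102, so H' = 1.701.

1.701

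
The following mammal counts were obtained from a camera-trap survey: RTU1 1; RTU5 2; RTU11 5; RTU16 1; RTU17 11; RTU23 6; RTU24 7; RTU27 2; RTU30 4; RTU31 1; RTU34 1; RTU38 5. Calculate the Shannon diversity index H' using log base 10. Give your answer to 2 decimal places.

Total N = 1+2+5+1+11+6+7+2+4+1+1+5 = 46, so the proportions are 0.0217, 0.0435, 0.1087, 0.0217, 0.2391, 0.1304, 0.1522, 0.0435, 0.087, 0.0217, 0.0217, 0.1087 (working shown to 4 dp, full precision carried).
Each pᵢ log₁₀ pᵢ term: 0.0217×(-1.6628)=-0.0361, 0.0435×(-1.3617)=-0.0592, 0.1087×(-0.9638)=-0.1048, 0.0217×(-1.6628)=-0.0361, 0.2391×(-0.6214)=-0.1486, 0.1304×(-0.8846)=-0.1154, 0.1522×(-0.8177)=-0.1244, 0.0435×(-1.3617)=-0.0592, 0.087×(-1.0607)=-0.0922, 0.0217×(-1.6628)=-0.0361, 0.0217×(-1.6628)=-0.0361, 0.1087×(-0.9638)=-0.1048.
Sum = -0.9531, so H' = 0.95.

0.95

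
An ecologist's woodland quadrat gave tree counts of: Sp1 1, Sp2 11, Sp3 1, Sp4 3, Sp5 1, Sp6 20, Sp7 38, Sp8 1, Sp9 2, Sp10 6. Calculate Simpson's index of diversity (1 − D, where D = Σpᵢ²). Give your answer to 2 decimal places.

0.71

Total N = 1+11+1+3+1+20+38+1+2+6 = 84, so the proportions are 0.0119, 0.131, 0.0119, 0.0357, 0.0119, 0.2381, 0.4524, 0.0119, 0.0238, 0.0714 (working shown to 4 dp, full precision carried).
D = 0.0119² + 0.131² + 0.0119² + 0.0357² + 0.0119² + 0.2381² + 0.4524² + 0.0119² + 0.0238² + 0.0714² = 0.0001 + 0.0171 + 0.0001 + 0.0013 + 0.0001 + 0.0567 + 0.2046 + 0.0001 + 0.0006 + 0.0051 = 0.2860.
So 1 − D = 0.7140, i.e. 0.71 to 2 decimal places.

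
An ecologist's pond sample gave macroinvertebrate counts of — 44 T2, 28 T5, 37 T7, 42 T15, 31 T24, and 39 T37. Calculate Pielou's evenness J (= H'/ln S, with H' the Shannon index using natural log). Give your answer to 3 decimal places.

0.993

Total N = 44+28+37+42+31+39 = 221, so the proportions are 0.1991, 0.1267, 0.16742, 0.19005, 0.14027, 0.17647 (working shown to 5 dp, full precision carried).
H' = −Σ pᵢ ln pᵢ = −((-0.32133) + (-0.26175) + (-0.29922) + (-0.31557) + (-0.27552) + (-0.30611)) = 1.77950.
With S = 6 species, ln S = 1.79176, so J = 1.77950/1.79176 = 0.99316, i.e. 0.993 to 3 decimal places.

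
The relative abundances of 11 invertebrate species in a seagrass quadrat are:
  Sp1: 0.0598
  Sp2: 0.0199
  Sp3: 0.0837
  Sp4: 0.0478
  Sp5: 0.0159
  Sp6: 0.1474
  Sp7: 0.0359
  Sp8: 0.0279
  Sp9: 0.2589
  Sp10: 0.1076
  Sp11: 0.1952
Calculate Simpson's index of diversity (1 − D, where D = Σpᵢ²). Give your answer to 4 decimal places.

0.8460

D = 0.0598² + 0.0199² + 0.0837² + 0.0478² + 0.0159² + 0.1474² + 0.0359² + 0.0279² + 0.2589² + 0.1076² + 0.1952² = 0.003576 + 0.000396 + 0.007006 + 0.002285 + 0.000253 + 0.021727 + 0.001289 + 0.000778 + 0.067029 + 0.011578 + 0.038103 = 0.154019 (working shown to 6 dp, full precision carried).
So 1 − D = 0.845981, i.e. 0.8460 to 4 decimal places.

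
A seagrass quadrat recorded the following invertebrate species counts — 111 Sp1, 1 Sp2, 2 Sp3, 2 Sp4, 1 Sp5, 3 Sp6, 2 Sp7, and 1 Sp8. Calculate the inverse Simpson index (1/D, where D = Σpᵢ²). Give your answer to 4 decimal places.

1.2255

Total N = 111+1+2+2+1+3+2+1 = 123, so the proportions are 0.902439, 0.0081301, 0.0162602, 0.0162602, 0.0081301, 0.0243902, 0.0162602, 0.0081301 (working shown to 7 dp, full precision carried).
D = 0.902439² + 0.0081301² + 0.0162602² + 0.0162602² + 0.0081301² + 0.0243902² + 0.0162602² + 0.0081301² = 0.8143962 + 0.0000661 + 0.0002644 + 0.0002644 + 0.0000661 + 0.0005949 + 0.0002644 + 0.0000661 = 0.8159826.
So 1/D = 1.225516, i.e. 1.2255 to 4 decimal places.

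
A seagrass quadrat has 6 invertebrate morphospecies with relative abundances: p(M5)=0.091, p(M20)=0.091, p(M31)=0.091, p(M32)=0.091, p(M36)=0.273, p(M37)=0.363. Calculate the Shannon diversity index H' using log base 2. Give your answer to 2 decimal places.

Each pᵢ log₂ pᵢ term (working shown to 4 dp, full precision carried): 0.091×(-3.4580)=-0.3147, 0.091×(-3.4580)=-0.3147, 0.091×(-3.4580)=-0.3147, 0.091×(-3.4580)=-0.3147, 0.273×(-1.8730)=-0.5113, 0.363×(-1.4620)=-0.5307.
Sum = -2.3007, so H' = 2.30.

2.30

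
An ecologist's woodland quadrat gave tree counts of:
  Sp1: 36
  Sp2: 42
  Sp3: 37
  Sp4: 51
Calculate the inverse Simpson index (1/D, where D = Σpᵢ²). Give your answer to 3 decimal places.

Total N = 36+42+37+51 = 166, so the proportions are 0.2168675, 0.253012, 0.2228916, 0.3072289 (working shown to 7 dp, full precision carried).
D = 0.2168675² + 0.253012² + 0.2228916² + 0.3072289² = 0.0470315 + 0.0640151 + 0.0496807 + 0.0943896 = 0.2551169.
So 1/D = 3.91977, i.e. 3.920 to 3 decimal places.

3.920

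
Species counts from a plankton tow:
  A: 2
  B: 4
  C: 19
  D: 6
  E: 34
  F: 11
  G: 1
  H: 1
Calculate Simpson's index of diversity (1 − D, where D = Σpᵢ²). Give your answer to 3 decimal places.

0.721

Total N = 2+4+19+6+34+11+1+1 = 78, so the proportions are 0.02564, 0.05128, 0.24359, 0.07692, 0.4359, 0.14103, 0.01282, 0.01282 (working shown to 5 dp, full precision carried).
D = 0.02564² + 0.05128² + 0.24359² + 0.07692² + 0.4359² + 0.14103² + 0.01282² + 0.01282² = 0.00066 + 0.00263 + 0.05934 + 0.00592 + 0.19001 + 0.01989 + 0.00016 + 0.00016 = 0.27876.
So 1 − D = 0.72124, i.e. 0.721 to 3 decimal places.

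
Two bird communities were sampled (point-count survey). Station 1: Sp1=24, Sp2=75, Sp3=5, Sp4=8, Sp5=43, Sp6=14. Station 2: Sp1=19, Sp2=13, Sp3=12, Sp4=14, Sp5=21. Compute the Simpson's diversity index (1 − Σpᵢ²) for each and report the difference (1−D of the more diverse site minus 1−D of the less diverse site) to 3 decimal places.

Station 1: N=169, proportions 0.14201, 0.44379, 0.02959, 0.04734, 0.25444, 0.08284, giving 1−D = 0.70817 (working shown to 5 dp, full precision carried).
Station 2: N=79, proportions 0.24051, 0.16456, 0.1519, 0.17722, 0.26582, giving 1−D = 0.78994.
Difference = |0.70817 − 0.78994| = 0.08177, i.e. 0.082 to 3 decimal places.

0.082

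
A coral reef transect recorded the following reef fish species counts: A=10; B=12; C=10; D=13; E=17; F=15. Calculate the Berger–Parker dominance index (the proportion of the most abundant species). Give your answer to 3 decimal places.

0.221

Total N = 10+12+10+13+17+15 = 77, so the proportions are 0.12987, 0.15584, 0.12987, 0.16883, 0.22078, 0.19481 (working shown to 5 dp, full precision carried).
The largest proportion is 0.22078, i.e. d = 0.221 to 3 decimal places.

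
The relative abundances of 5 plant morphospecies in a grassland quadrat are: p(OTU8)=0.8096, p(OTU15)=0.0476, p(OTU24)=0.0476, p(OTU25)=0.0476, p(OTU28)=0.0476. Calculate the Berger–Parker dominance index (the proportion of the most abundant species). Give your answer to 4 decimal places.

0.8096

The largest proportion is 0.8096, i.e. d = 0.8096 to 4 decimal places.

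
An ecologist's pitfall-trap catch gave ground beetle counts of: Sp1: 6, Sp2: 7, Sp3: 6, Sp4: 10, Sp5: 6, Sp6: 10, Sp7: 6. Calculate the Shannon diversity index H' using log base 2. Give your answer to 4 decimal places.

Total N = 6+7+6+10+6+10+6 = 51, so the proportions are 0.117647, 0.137255, 0.117647, 0.196078, 0.117647, 0.196078, 0.117647 (working shown to 6 dp, full precision carried).
Each pᵢ log₂ pᵢ term: 0.117647×(-3.087463)=-0.363231, 0.137255×(-2.865070)=-0.393245, 0.117647×(-3.087463)=-0.363231, 0.196078×(-2.350497)=-0.460882, 0.117647×(-3.087463)=-0.363231, 0.196078×(-2.350497)=-0.460882, 0.117647×(-3.087463)=-0.363231.
Sum = -2.767932, so H' = 2.7679.

2.7679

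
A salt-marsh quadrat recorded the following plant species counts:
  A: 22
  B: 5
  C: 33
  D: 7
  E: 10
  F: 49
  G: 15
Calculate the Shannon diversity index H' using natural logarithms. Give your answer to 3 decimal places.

Total N = 22+5+33+7+10+49+15 = 141, so the proportions are 0.15603, 0.03546, 0.23404, 0.04965, 0.07092, 0.34752, 0.10638 (working shown to 5 dp, full precision carried).
Each pᵢ ln pᵢ term: 0.15603×(-1.85772)=-0.28986, 0.03546×(-3.33932)=-0.11842, 0.23404×(-1.45225)=-0.33989, 0.04965×(-3.00285)=-0.14908, 0.07092×(-2.64617)=-0.18767, 0.34752×(-1.05694)=-0.36731, 0.10638×(-2.24071)=-0.23837.
Sum = -1.69059, so H' = 1.691.

1.691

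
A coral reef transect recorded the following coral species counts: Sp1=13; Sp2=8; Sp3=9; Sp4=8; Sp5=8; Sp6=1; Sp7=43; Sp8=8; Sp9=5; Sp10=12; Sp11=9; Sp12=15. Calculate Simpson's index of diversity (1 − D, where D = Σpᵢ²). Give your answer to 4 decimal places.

Total N = 13+8+9+8+8+1+43+8+5+12+9+15 = 139, so the proportions are 0.093525, 0.057554, 0.064748, 0.057554, 0.057554, 0.007194, 0.309353, 0.057554, 0.035971, 0.086331, 0.064748, 0.107914 (working shown to 6 dp, full precision carried).
D = 0.093525² + 0.057554² + 0.064748² + 0.057554² + 0.057554² + 0.007194² + 0.309353² + 0.057554² + 0.035971² + 0.086331² + 0.064748² + 0.107914² = 0.008747 + 0.003312 + 0.004192 + 0.003312 + 0.003312 + 0.000052 + 0.095699 + 0.003312 + 0.001294 + 0.007453 + 0.004192 + 0.011645 = 0.146525.
So 1 − D = 0.853475, i.e. 0.8535 to 4 decimal places.

0.8535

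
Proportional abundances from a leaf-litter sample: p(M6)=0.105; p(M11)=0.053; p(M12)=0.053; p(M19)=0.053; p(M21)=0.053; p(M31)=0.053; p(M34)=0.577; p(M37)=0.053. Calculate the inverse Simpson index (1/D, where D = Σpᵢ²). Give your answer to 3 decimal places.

2.772

D = 0.105² + 0.053² + 0.053² + 0.053² + 0.053² + 0.053² + 0.577² + 0.053² = 0.011025 + 0.002809 + 0.002809 + 0.002809 + 0.002809 + 0.002809 + 0.332929 + 0.002809 = 0.360808 (working shown to 6 dp, full precision carried).
So 1/D = 2.77156, i.e. 2.772 to 3 decimal places.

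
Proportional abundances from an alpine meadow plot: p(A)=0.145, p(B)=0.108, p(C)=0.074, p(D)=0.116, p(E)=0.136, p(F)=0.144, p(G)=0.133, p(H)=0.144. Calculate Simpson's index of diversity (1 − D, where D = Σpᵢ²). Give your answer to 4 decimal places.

0.8707

D = 0.145² + 0.108² + 0.074² + 0.116² + 0.136² + 0.144² + 0.133² + 0.144² = 0.021025 + 0.011664 + 0.005476 + 0.013456 + 0.018496 + 0.020736 + 0.017689 + 0.020736 = 0.129278 (working shown to 6 dp, full precision carried).
So 1 − D = 0.870722, i.e. 0.8707 to 4 decimal places.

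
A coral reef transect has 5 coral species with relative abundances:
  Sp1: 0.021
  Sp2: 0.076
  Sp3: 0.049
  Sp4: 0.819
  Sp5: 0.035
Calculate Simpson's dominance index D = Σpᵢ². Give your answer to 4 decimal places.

D = 0.021² + 0.076² + 0.049² + 0.819² + 0.035² = 0.000441 + 0.005776 + 0.002401 + 0.670761 + 0.001225 = 0.680604 (working shown to 6 dp, full precision carried).
To 4 decimal places, D = 0.6806.

0.6806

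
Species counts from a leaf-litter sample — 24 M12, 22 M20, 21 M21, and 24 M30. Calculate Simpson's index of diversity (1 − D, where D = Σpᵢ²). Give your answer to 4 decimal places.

0.7492

Total N = 24+22+21+24 = 91, so the proportions are 0.263736, 0.241758, 0.230769, 0.263736 (working shown to 6 dp, full precision carried).
D = 0.263736² + 0.241758² + 0.230769² + 0.263736² = 0.069557 + 0.058447 + 0.053254 + 0.069557 = 0.250815.
So 1 − D = 0.749185, i.e. 0.7492 to 4 decimal places.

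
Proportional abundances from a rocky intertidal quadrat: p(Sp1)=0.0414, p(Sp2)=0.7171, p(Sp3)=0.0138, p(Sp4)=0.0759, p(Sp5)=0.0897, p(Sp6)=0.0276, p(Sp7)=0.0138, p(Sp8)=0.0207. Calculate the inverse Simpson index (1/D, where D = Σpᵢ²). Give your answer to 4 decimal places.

1.8821

D = 0.0414² + 0.7171² + 0.0138² + 0.0759² + 0.0897² + 0.0276² + 0.0138² + 0.0207² = 0.0017140 + 0.5142324 + 0.0001904 + 0.0057608 + 0.0080461 + 0.0007618 + 0.0001904 + 0.0004285 = 0.5313244 (working shown to 7 dp, full precision carried).
So 1/D = 1.882089, i.e. 1.8821 to 4 decimal places.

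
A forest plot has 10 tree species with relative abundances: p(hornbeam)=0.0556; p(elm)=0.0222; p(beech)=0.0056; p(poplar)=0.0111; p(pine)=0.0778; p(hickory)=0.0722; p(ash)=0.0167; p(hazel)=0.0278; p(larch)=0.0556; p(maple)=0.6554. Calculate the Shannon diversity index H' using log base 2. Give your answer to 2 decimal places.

Each pᵢ log₂ pᵢ term (working shown to 4 dp, full precision carried): 0.0556×(-4.1688)=-0.2318, 0.0222×(-5.4933)=-0.1220, 0.0056×(-7.4804)=-0.0419, 0.0111×(-6.4933)=-0.0721, 0.0778×(-3.6841)=-0.2866, 0.0722×(-3.7919)=-0.2738, 0.0167×(-5.9040)=-0.0986, 0.0278×(-5.1688)=-0.1437, 0.0556×(-4.1688)=-0.2318, 0.6554×(-0.6096)=-0.3995.
Sum = -1.9017, so H' = 1.90.

1.90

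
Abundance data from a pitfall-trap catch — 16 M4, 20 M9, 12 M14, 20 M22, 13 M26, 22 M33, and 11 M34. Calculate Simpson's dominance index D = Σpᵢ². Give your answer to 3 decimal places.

0.152

Total N = 16+20+12+20+13+22+11 = 114, so the proportions are 0.14035, 0.17544, 0.10526, 0.17544, 0.11404, 0.19298, 0.09649 (working shown to 5 dp, full precision carried).
D = 0.14035² + 0.17544² + 0.10526² + 0.17544² + 0.11404² + 0.19298² + 0.09649² = 0.01970 + 0.03078 + 0.01108 + 0.03078 + 0.01300 + 0.03724 + 0.00931 = 0.15189.
To 3 decimal places, D = 0.152.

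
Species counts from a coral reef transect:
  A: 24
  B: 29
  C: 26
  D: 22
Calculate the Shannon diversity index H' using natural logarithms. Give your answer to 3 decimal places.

1.381

Total N = 24+29+26+22 = 101, so the proportions are 0.23762, 0.28713, 0.25743, 0.21782 (working shown to 5 dp, full precision carried).
Each pᵢ ln pᵢ term: 0.23762×(-1.43707)=-0.34148, 0.28713×(-1.24782)=-0.35829, 0.25743×(-1.35702)=-0.34933, 0.21782×(-1.52408)=-0.33198.
Sum = -1.38108, so H' = 1.381.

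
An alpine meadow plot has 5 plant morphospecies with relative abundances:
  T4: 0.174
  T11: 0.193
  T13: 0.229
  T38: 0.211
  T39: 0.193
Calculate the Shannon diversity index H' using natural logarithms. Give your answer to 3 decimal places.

1.605

Each pᵢ ln pᵢ term (working shown to 5 dp, full precision carried): 0.174×(-1.74870)=-0.30427, 0.193×(-1.64507)=-0.31750, 0.229×(-1.47403)=-0.33755, 0.211×(-1.55590)=-0.32829, 0.193×(-1.64507)=-0.31750.
Sum = -1.60512, so H' = 1.605.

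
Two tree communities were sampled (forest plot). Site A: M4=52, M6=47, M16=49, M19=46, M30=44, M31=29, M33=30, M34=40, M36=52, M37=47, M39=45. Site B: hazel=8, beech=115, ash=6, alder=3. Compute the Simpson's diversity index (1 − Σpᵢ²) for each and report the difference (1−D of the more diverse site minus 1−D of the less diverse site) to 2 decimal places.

0.67

Site A: N=481, proportions 0.1081, 0.0977, 0.1019, 0.0956, 0.0915, 0.0603, 0.0624, 0.0832, 0.1081, 0.0977, 0.0936, giving 1−D = 0.9064 (working shown to 4 dp, full precision carried).
Site B: N=132, proportions 0.0606, 0.8712, 0.0455, 0.0227, giving 1−D = 0.2347.
Difference = |0.9064 − 0.2347| = 0.6717, i.e. 0.67 to 2 decimal places.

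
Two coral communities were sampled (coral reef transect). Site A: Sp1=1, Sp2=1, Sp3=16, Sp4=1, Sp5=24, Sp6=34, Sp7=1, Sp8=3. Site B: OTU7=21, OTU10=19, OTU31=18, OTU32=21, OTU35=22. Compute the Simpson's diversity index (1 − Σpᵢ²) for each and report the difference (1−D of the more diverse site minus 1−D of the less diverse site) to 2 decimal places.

0.10

Site A: N=81, proportions 0.0123, 0.0123, 0.1975, 0.0123, 0.2963, 0.4198, 0.0123, 0.037, giving 1−D = 0.6950 (working shown to 4 dp, full precision carried).
Site B: N=101, proportions 0.2079, 0.1881, 0.1782, 0.2079, 0.2178, giving 1−D = 0.7989.
Difference = |0.6950 − 0.7989| = 0.1039, i.e. 0.10 to 2 decimal places.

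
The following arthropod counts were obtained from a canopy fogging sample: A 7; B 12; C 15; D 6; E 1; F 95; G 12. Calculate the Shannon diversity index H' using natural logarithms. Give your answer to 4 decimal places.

Total N = 7+12+15+6+1+95+12 = 148, so the proportions are 0.047297, 0.081081, 0.101351, 0.040541, 0.006757, 0.641892, 0.081081 (working shown to 6 dp, full precision carried).
Each pᵢ ln pᵢ term: 0.047297×(-3.051302)=-0.144318, 0.081081×(-2.512306)=-0.203700, 0.101351×(-2.289162)=-0.232010, 0.040541×(-3.205453)=-0.129951, 0.006757×(-4.997212)=-0.033765, 0.641892×(-0.443335)=-0.284573, 0.081081×(-2.512306)=-0.203700.
Sum = -1.232018, so H' = 1.2320.

1.2320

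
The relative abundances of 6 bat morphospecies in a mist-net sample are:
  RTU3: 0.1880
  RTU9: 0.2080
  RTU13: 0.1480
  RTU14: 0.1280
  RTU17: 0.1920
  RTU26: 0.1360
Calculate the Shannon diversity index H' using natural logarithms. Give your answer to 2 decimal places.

1.77

Each pᵢ ln pᵢ term (working shown to 4 dp, full precision carried): 0.188×(-1.6713)=-0.3142, 0.208×(-1.5702)=-0.3266, 0.148×(-1.9105)=-0.2828, 0.128×(-2.0557)=-0.2631, 0.192×(-1.6503)=-0.3168, 0.136×(-1.9951)=-0.2713.
Sum = -1.7749, so H' = 1.77.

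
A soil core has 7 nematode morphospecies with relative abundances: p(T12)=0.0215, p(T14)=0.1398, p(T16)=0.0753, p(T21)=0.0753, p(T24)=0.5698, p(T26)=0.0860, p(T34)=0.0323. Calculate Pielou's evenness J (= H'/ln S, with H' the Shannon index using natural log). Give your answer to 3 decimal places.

0.714

H' = −Σ pᵢ ln pᵢ = −((-0.08255) + (-0.27506) + (-0.19475) + (-0.19475) + (-0.32050) + (-0.21099) + (-0.11088)) = 1.38947 (working shown to 5 dp, full precision carried).
With S = 7 species, ln S = 1.94591, so J = 1.38947/1.94591 = 0.71405, i.e. 0.714 to 3 decimal places.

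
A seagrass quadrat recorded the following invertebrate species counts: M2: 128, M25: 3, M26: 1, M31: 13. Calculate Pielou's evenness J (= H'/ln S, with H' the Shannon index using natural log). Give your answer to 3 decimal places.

Total N = 128+3+1+13 = 145, so the proportions are 0.88276, 0.02069, 0.0069, 0.08966 (working shown to 5 dp, full precision carried).
H' = −Σ pᵢ ln pᵢ = −((-0.11008) + (-0.08024) + (-0.03432) + (-0.21623)) = 0.44087.
With S = 4 species, ln S = 1.38629, so J = 0.44087/1.38629 = 0.31802, i.e. 0.318 to 3 decimal places.

0.318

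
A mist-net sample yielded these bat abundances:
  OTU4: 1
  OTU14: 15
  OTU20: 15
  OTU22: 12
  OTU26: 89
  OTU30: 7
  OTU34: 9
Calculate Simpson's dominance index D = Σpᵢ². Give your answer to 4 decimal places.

0.3947

Total N = 1+15+15+12+89+7+9 = 148, so the proportions are 0.006757, 0.101351, 0.101351, 0.081081, 0.601351, 0.047297, 0.060811 (working shown to 6 dp, full precision carried).
D = 0.006757² + 0.101351² + 0.101351² + 0.081081² + 0.601351² + 0.047297² + 0.060811² = 0.000046 + 0.010272 + 0.010272 + 0.006574 + 0.361623 + 0.002237 + 0.003698 = 0.394722.
To 4 decimal places, D = 0.3947.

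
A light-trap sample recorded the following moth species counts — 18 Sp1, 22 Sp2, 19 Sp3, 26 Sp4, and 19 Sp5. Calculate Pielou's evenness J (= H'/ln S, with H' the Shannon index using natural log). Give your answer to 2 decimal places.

0.99

Total N = 18+22+19+26+19 = 104, so the proportions are 0.1731, 0.2115, 0.1827, 0.25, 0.1827 (working shown to 4 dp, full precision carried).
H' = −Σ pᵢ ln pᵢ = −((-0.3036) + (-0.3286) + (-0.3106) + (-0.3466) + (-0.3106)) = 1.5999.
With S = 5 species, ln S = 1.6094, so J = 1.5999/1.6094 = 0.9941, i.e. 0.99 to 2 decimal places.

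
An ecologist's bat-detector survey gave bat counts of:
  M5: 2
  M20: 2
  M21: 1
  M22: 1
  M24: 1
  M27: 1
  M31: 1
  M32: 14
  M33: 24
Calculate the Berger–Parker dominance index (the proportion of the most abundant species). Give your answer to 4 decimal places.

Total N = 2+2+1+1+1+1+1+14+24 = 47, so the proportions are 0.042553, 0.042553, 0.021277, 0.021277, 0.021277, 0.021277, 0.021277, 0.297872, 0.510638 (working shown to 6 dp, full precision carried).
The largest proportion is 0.510638, i.e. d = 0.5106 to 4 decimal places.

0.5106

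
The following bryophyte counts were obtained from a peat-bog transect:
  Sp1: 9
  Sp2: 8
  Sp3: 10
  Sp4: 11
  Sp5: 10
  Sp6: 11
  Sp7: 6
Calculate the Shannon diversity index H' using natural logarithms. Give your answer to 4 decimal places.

1.9287

Total N = 9+8+10+11+10+11+6 = 65, so the proportions are 0.138462, 0.123077, 0.153846, 0.169231, 0.153846, 0.169231, 0.092308 (working shown to 6 dp, full precision carried).
Each pᵢ ln pᵢ term: 0.138462×(-1.977163)=-0.273761, 0.123077×(-2.094946)=-0.257839, 0.153846×(-1.871802)=-0.287970, 0.169231×(-1.776492)=-0.300637, 0.153846×(-1.871802)=-0.287970, 0.169231×(-1.776492)=-0.300637, 0.092308×(-2.382628)=-0.219935.
Sum = -1.928749, so H' = 1.9287.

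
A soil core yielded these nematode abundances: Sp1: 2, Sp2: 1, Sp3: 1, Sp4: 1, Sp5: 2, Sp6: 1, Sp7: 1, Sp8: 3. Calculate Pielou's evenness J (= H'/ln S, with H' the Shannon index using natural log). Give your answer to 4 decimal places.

0.9518

Total N = 2+1+1+1+2+1+1+3 = 12, so the proportions are 0.166667, 0.083333, 0.083333, 0.083333, 0.166667, 0.083333, 0.083333, 0.25 (working shown to 6 dp, full precision carried).
H' = −Σ pᵢ ln pᵢ = −((-0.298627) + (-0.207076) + (-0.207076) + (-0.207076) + (-0.298627) + (-0.207076) + (-0.207076) + (-0.346574)) = 1.979205.
With S = 8 species, ln S = 2.079442, so J = 1.979205/2.079442 = 0.951796, i.e. 0.9518 to 4 decimal places.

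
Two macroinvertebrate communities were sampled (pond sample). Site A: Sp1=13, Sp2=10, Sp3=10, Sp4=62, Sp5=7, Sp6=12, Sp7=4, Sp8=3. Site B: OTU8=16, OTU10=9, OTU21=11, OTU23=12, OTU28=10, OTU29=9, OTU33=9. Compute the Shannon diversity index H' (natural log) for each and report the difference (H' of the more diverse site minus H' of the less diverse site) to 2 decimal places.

0.33

Site A: N=121, proportions 0.1074, 0.0826, 0.0826, 0.5124, 0.0579, 0.0992, 0.0331, 0.0248, giving H' = 1.5928 (working shown to 4 dp, full precision carried).
Site B: N=76, proportions 0.2105, 0.1184, 0.1447, 0.1579, 0.1316, 0.1184, 0.1184, giving H' = 1.9240.
Difference = |1.5928 − 1.9240| = 0.3312, i.e. 0.33 to 2 decimal places.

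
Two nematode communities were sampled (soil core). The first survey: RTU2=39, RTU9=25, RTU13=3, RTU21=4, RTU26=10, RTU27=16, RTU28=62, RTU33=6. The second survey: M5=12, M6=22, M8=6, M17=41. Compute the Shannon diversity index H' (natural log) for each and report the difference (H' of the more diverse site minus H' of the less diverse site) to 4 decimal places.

The first survey: N=165, proportions 0.236364, 0.151515, 0.018182, 0.024242, 0.060606, 0.09697, 0.375758, 0.036364, giving H' = 1.674358 (working shown to 6 dp, full precision carried).
The second survey: N=81, proportions 0.148148, 0.271605, 0.074074, 0.506173, giving H' = 1.174340.
Difference = |1.674358 − 1.174340| = 0.500018, i.e. 0.5000 to 4 decimal places.

0.5000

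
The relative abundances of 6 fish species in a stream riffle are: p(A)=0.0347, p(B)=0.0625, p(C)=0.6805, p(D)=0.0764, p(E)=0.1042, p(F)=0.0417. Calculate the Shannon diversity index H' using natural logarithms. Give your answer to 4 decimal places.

Each pᵢ ln pᵢ term (working shown to 6 dp, full precision carried): 0.0347×(-3.361016)=-0.116627, 0.0625×(-2.772589)=-0.173287, 0.6805×(-0.384927)=-0.261943, 0.0764×(-2.571773)=-0.196483, 0.1042×(-2.261443)=-0.235642, 0.0417×(-3.177254)=-0.132491.
Sum = -1.116474, so H' = 1.1165.

1.1165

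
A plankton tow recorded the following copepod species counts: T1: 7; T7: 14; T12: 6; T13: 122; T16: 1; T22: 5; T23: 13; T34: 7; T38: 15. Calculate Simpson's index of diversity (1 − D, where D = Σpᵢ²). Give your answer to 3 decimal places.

0.567

Total N = 7+14+6+122+1+5+13+7+15 = 190, so the proportions are 0.03684, 0.07368, 0.03158, 0.64211, 0.00526, 0.02632, 0.06842, 0.03684, 0.07895 (working shown to 5 dp, full precision carried).
D = 0.03684² + 0.07368² + 0.03158² + 0.64211² + 0.00526² + 0.02632² + 0.06842² + 0.03684² + 0.07895² = 0.00136 + 0.00543 + 0.00100 + 0.41230 + 0.00003 + 0.00069 + 0.00468 + 0.00136 + 0.00623 = 0.43307.
So 1 − D = 0.56693, i.e. 0.567 to 3 decimal places.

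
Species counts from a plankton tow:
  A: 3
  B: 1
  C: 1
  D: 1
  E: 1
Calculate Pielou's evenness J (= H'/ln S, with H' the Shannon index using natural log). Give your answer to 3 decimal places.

0.917

Total N = 3+1+1+1+1 = 7, so the proportions are 0.42857, 0.14286, 0.14286, 0.14286, 0.14286 (working shown to 5 dp, full precision carried).
H' = −Σ pᵢ ln pᵢ = −((-0.36313) + (-0.27799) + (-0.27799) + (-0.27799) + (-0.27799)) = 1.47508.
With S = 5 species, ln S = 1.60944, so J = 1.47508/1.60944 = 0.91652, i.e. 0.917 to 3 decimal places.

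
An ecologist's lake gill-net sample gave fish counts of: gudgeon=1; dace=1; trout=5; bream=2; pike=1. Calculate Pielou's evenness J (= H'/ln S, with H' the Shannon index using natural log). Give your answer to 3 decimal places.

Total N = 1+1+5+2+1 = 10, so the proportions are 0.1, 0.1, 0.5, 0.2, 0.1 (working shown to 5 dp, full precision carried).
H' = −Σ pᵢ ln pᵢ = −((-0.23026) + (-0.23026) + (-0.34657) + (-0.32189) + (-0.23026)) = 1.35924.
With S = 5 species, ln S = 1.60944, so J = 1.35924/1.60944 = 0.84454, i.e. 0.845 to 3 decimal places.

0.845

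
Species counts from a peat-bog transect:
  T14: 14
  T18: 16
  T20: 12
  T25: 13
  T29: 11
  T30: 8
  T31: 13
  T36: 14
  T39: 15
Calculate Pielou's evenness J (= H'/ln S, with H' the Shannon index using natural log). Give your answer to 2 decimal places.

0.99

Total N = 14+16+12+13+11+8+13+14+15 = 116, so the proportions are 0.1207, 0.1379, 0.1034, 0.1121, 0.0948, 0.069, 0.1121, 0.1207, 0.1293 (working shown to 4 dp, full precision carried).
H' = −Σ pᵢ ln pᵢ = −((-0.2552) + (-0.2732) + (-0.2347) + (-0.2453) + (-0.2234) + (-0.1844) + (-0.2453) + (-0.2552) + (-0.2645)) = 2.1812.
With S = 9 species, ln S = 2.1972, so J = 2.1812/2.1972 = 0.9927, i.e. 0.99 to 2 decimal places.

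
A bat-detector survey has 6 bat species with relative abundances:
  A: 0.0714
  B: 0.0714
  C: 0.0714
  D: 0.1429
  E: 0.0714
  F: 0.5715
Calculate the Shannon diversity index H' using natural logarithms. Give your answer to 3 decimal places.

Each pᵢ ln pᵢ term (working shown to 5 dp, full precision carried): 0.0714×(-2.63946)=-0.18846, 0.0714×(-2.63946)=-0.18846, 0.0714×(-2.63946)=-0.18846, 0.1429×(-1.94561)=-0.27803, 0.0714×(-2.63946)=-0.18846, 0.5715×(-0.55949)=-0.31975.
Sum = -1.35161, so H' = 1.352.

1.352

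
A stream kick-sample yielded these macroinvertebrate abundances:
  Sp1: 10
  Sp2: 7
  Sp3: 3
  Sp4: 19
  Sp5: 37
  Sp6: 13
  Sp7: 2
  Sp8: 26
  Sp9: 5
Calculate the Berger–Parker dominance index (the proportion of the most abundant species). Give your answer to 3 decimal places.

Total N = 10+7+3+19+37+13+2+26+5 = 122, so the proportions are 0.08197, 0.05738, 0.02459, 0.15574, 0.30328, 0.10656, 0.01639, 0.21311, 0.04098 (working shown to 5 dp, full precision carried).
The largest proportion is 0.30328, i.e. d = 0.303 to 3 decimal places.

0.303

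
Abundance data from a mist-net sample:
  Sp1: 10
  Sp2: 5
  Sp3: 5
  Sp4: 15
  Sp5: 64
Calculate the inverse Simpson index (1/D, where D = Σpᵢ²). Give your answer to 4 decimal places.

Total N = 10+5+5+15+64 = 99, so the proportions are 0.1010101, 0.0505051, 0.0505051, 0.1515152, 0.6464646 (working shown to 7 dp, full precision carried).
D = 0.1010101² + 0.0505051² + 0.0505051² + 0.1515152² + 0.6464646² = 0.0102030 + 0.0025508 + 0.0025508 + 0.0229568 + 0.4179165 = 0.4561779.
So 1/D = 2.192127, i.e. 2.1921 to 4 decimal places.

2.1921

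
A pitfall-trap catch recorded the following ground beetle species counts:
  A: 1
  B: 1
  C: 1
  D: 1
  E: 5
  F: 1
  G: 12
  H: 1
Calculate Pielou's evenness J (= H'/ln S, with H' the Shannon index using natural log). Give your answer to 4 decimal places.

Total N = 1+1+1+1+5+1+12+1 = 23, so the proportions are 0.043478, 0.043478, 0.043478, 0.043478, 0.217391, 0.043478, 0.521739, 0.043478 (working shown to 6 dp, full precision carried).
H' = −Σ pᵢ ln pᵢ = −((-0.136326) + (-0.136326) + (-0.136326) + (-0.136326) + (-0.331751) + (-0.136326) + (-0.339437) + (-0.136326)) = 1.489143.
With S = 8 species, ln S = 2.079442, so J = 1.489143/2.079442 = 0.716127, i.e. 0.7161 to 4 decimal places.

0.7161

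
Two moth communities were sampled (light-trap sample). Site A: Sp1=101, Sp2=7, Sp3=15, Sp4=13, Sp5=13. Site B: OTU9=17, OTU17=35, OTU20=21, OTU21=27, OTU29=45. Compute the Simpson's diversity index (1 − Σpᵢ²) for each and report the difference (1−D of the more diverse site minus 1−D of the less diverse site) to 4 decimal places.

Site A: N=149, proportions 0.677852, 0.04698, 0.100671, 0.087248, 0.087248, giving 1−D = 0.512950 (working shown to 6 dp, full precision carried).
Site B: N=145, proportions 0.117241, 0.241379, 0.144828, 0.186207, 0.310345, giving 1−D = 0.776029.
Difference = |0.512950 − 0.776029| = 0.263079, i.e. 0.2631 to 4 decimal places.

0.2631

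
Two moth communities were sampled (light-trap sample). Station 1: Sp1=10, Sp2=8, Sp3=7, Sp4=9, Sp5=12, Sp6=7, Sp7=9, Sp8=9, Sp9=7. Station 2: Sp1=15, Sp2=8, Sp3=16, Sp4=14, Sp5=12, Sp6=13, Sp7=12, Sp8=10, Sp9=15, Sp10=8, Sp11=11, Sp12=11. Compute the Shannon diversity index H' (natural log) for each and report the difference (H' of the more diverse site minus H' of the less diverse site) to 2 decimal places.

Station 1: N=78, proportions 0.1282, 0.1026, 0.0897, 0.1154, 0.1538, 0.0897, 0.1154, 0.1154, 0.0897, giving H' = 2.1815 (working shown to 4 dp, full precision carried).
Station 2: N=145, proportions 0.1034, 0.0552, 0.1103, 0.0966, 0.0828, 0.0897, 0.0828, 0.069, 0.1034, 0.0552, 0.0759, 0.0759, giving H' = 2.4624.
Difference = |2.1815 − 2.4624| = 0.2809, i.e. 0.28 to 2 decimal places.

0.28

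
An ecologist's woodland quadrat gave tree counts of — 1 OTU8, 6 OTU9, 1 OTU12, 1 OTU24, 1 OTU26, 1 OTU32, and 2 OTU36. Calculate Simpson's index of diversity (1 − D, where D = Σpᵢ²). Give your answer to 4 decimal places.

0.7337

Total N = 1+6+1+1+1+1+2 = 13, so the proportions are 0.076923, 0.461538, 0.076923, 0.076923, 0.076923, 0.076923, 0.153846 (working shown to 6 dp, full precision carried).
D = 0.076923² + 0.461538² + 0.076923² + 0.076923² + 0.076923² + 0.076923² + 0.153846² = 0.005917 + 0.213018 + 0.005917 + 0.005917 + 0.005917 + 0.005917 + 0.023669 = 0.266272.
So 1 − D = 0.733728, i.e. 0.7337 to 4 decimal places.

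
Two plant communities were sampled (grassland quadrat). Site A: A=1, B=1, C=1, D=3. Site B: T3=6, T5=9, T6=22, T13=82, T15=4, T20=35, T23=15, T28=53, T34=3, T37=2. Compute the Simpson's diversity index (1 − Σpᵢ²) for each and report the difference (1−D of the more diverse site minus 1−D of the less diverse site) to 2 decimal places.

Site A: N=6, proportions 0.1667, 0.1667, 0.1667, 0.5, giving 1−D = 0.6667 (working shown to 4 dp, full precision carried).
Site B: N=231, proportions 0.026, 0.039, 0.0952, 0.355, 0.0173, 0.1515, 0.0649, 0.2294, 0.013, 0.0087, giving 1−D = 0.7824.
Difference = |0.6667 − 0.7824| = 0.1157, i.e. 0.12 to 2 decimal places.

0.12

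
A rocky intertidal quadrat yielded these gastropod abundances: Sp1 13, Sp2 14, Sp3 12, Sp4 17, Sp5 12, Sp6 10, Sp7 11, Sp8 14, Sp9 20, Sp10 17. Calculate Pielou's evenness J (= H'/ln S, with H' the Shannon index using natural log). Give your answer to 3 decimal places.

0.991

Total N = 13+14+12+17+12+10+11+14+20+17 = 140, so the proportions are 0.09286, 0.1, 0.08571, 0.12143, 0.08571, 0.07143, 0.07857, 0.1, 0.14286, 0.12143 (working shown to 5 dp, full precision carried).
H' = −Σ pᵢ ln pᵢ = −((-0.22069) + (-0.23026) + (-0.21058) + (-0.25602) + (-0.21058) + (-0.18850) + (-0.19987) + (-0.23026) + (-0.27799) + (-0.25602)) = 2.28077.
With S = 10 species, ln S = 2.30259, so J = 2.28077/2.30259 = 0.99053, i.e. 0.991 to 3 decimal places.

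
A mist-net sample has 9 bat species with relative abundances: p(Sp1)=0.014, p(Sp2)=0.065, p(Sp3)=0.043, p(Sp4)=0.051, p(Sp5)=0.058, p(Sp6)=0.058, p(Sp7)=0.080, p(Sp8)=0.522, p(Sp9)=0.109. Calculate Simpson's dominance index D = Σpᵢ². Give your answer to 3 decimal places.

0.306

D = 0.014² + 0.065² + 0.043² + 0.051² + 0.058² + 0.058² + 0.08² + 0.522² + 0.109² = 0.00020 + 0.00423 + 0.00185 + 0.00260 + 0.00336 + 0.00336 + 0.00640 + 0.27248 + 0.01188 = 0.30636 (working shown to 5 dp, full precision carried).
To 3 decimal places, D = 0.306.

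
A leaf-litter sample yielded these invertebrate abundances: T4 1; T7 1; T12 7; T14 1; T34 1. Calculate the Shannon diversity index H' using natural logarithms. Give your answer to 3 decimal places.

Total N = 1+1+7+1+1 = 11, so the proportions are 0.09091, 0.09091, 0.63636, 0.09091, 0.09091 (working shown to 5 dp, full precision carried).
Each pᵢ ln pᵢ term: 0.09091×(-2.39790)=-0.21799, 0.09091×(-2.39790)=-0.21799, 0.63636×(-0.45199)=-0.28763, 0.09091×(-2.39790)=-0.21799, 0.09091×(-2.39790)=-0.21799.
Sum = -1.15959, so H' = 1.160.

1.160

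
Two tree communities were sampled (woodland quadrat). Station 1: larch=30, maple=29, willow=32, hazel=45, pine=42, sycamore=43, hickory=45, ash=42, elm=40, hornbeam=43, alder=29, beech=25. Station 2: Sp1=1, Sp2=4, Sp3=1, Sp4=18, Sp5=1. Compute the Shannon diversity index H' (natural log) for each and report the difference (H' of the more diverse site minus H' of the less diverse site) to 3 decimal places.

Station 1: N=445, proportions 0.06742, 0.06517, 0.07191, 0.10112, 0.09438, 0.09663, 0.10112, 0.09438, 0.08989, 0.09663, 0.06517, 0.05618, giving H' = 2.46595 (working shown to 5 dp, full precision carried).
Station 2: N=25, proportions 0.04, 0.16, 0.04, 0.72, 0.04, giving H' = 0.91600.
Difference = |2.46595 − 0.91600| = 1.54995, i.e. 1.550 to 3 decimal places.

1.550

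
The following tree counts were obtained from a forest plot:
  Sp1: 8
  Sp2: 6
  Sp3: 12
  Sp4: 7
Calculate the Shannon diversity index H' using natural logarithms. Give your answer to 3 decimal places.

1.350

Total N = 8+6+12+7 = 33, so the proportions are 0.24242, 0.18182, 0.36364, 0.21212 (working shown to 5 dp, full precision carried).
Each pᵢ ln pᵢ term: 0.24242×(-1.41707)=-0.34353, 0.18182×(-1.70475)=-0.30995, 0.36364×(-1.01160)=-0.36785, 0.21212×(-1.55060)=-0.32891.
Sum = -1.35025, so H' = 1.350.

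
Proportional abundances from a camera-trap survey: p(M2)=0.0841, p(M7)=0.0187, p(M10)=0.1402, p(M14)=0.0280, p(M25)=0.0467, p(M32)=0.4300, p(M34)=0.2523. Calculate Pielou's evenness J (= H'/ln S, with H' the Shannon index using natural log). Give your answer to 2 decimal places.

0.78

H' = −Σ pᵢ ln pᵢ = −((-0.2082) + (-0.0744) + (-0.2754) + (-0.1001) + (-0.1431) + (-0.3629) + (-0.3475)) = 1.5116 (working shown to 4 dp, full precision carried).
With S = 7 species, ln S = 1.9459, so J = 1.5116/1.9459 = 0.7768, i.e. 0.78 to 2 decimal places.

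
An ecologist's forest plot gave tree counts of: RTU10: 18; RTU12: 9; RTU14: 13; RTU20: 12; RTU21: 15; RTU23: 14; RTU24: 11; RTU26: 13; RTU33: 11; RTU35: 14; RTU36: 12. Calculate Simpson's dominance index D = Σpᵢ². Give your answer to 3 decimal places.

Total N = 18+9+13+12+15+14+11+13+11+14+12 = 142, so the proportions are 0.12676, 0.06338, 0.09155, 0.08451, 0.10563, 0.09859, 0.07746, 0.09155, 0.07746, 0.09859, 0.08451 (working shown to 5 dp, full precision carried).
D = 0.12676² + 0.06338² + 0.09155² + 0.08451² + 0.10563² + 0.09859² + 0.07746² + 0.09155² + 0.07746² + 0.09859² + 0.08451² = 0.01607 + 0.00402 + 0.00838 + 0.00714 + 0.01116 + 0.00972 + 0.00600 + 0.00838 + 0.00600 + 0.00972 + 0.00714 = 0.09373.
To 3 decimal places, D = 0.094.

0.094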